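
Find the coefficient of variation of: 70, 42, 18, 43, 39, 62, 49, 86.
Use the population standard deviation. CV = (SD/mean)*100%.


Mean = 51.1250
SD = 19.6497
CV = (19.6497/51.1250)*100 = 38.4346%

CV = 38.4346%


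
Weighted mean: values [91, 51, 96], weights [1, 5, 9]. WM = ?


Numerator = 91*1 + 51*5 + 96*9 = 1210
Denominator = 1 + 5 + 9 = 15
WM = 1210/15 = 80.6667

WM = 80.6667


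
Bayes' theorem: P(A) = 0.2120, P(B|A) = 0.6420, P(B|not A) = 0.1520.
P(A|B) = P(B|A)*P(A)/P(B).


P(B) = P(B|A)*P(A) + P(B|A')*P(A')
= 0.6420*0.2120 + 0.1520*0.7880
= 0.136104 + 0.119776 = 0.255880
P(A|B) = 0.136104/0.255880 = 0.5319

P(A|B) = 0.5319


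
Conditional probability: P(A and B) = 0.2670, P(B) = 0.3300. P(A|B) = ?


P(A|B) = 0.2670/0.3300 = 0.8091

P(A|B) = 0.8091


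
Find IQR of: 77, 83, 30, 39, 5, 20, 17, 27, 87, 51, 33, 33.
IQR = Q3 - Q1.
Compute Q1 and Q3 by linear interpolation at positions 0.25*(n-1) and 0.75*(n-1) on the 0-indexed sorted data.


Sorted: 5, 17, 20, 27, 30, 33, 33, 39, 51, 77, 83, 87
Q1 (25th %ile) = 25.2500
Q3 (75th %ile) = 57.5000
IQR = 57.5000 - 25.2500 = 32.2500

IQR = 32.2500


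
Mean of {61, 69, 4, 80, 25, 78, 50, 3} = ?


Sum = 61 + 69 + 4 + 80 + 25 + 78 + 50 + 3 = 370
n = 8
Mean = 370/8 = 46.2500

Mean = 46.2500


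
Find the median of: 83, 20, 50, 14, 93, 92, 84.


Sorted: 14, 20, 50, 83, 84, 92, 93
n = 7 (odd)
Middle value = 83

Median = 83


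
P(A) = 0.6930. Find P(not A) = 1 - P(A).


P(not A) = 1 - 0.6930 = 0.3070

P(not A) = 0.3070


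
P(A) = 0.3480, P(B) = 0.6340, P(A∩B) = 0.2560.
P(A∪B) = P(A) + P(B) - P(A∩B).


P(A∪B) = 0.3480 + 0.6340 - 0.2560
= 0.9820 - 0.2560
= 0.7260

P(A∪B) = 0.7260


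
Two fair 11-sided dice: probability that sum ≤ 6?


Total outcomes = 11×11 = 121
Favorable (sum ≤ 6): 15
P = 15/121 = 0.1240

P = 0.1240


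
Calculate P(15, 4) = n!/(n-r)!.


P(15,4) = 15!/11!
= 1307674368000/39916800
= 32760

P(15,4) = 32760


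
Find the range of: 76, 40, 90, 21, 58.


Max = 90, Min = 21
Range = 90 - 21 = 69

Range = 69


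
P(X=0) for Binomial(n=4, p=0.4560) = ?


C(4,0) = 1
p^0 = 1.000000
(1-p)^4 = 0.087578
P = 1 * 1.000000 * 0.087578 = 0.0876

P(X=0) = 0.0876


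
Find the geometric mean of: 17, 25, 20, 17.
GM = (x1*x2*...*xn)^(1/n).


Product = 17 × 25 × 20 × 17 = 144500
GM = 144500^(1/4) = 19.4970

GM = 19.4970


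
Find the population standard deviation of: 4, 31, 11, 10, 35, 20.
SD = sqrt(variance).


Mean = 18.5000
Variance = 128.2500
SD = sqrt(128.2500) = 11.3248

SD = 11.3248


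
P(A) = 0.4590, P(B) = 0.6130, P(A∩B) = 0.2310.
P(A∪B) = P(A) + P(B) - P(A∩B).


P(A∪B) = 0.4590 + 0.6130 - 0.2310
= 1.0720 - 0.2310
= 0.8410

P(A∪B) = 0.8410


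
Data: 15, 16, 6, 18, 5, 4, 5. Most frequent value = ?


Frequencies: 4:1, 5:2, 6:1, 15:1, 16:1, 18:1
Max frequency = 2
Mode = 5

Mode = 5


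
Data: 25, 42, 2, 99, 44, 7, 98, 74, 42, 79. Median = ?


Sorted: 2, 7, 25, 42, 42, 44, 74, 79, 98, 99
n = 10 (even)
Middle values: 42 and 44
Median = (42+44)/2 = 43.0000

Median = 43.0000


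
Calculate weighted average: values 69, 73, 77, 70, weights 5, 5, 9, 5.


Numerator = 69*5 + 73*5 + 77*9 + 70*5 = 1753
Denominator = 5 + 5 + 9 + 5 = 24
WM = 1753/24 = 73.0417

WM = 73.0417


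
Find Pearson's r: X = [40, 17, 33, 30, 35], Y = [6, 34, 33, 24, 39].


Mean X = 31.0000, Mean Y = 27.2000
SD X = 7.720104, SD Y = 11.651609
Cov = -44.800000
r = -44.800000/(7.720104*11.651609) = -0.4980

r = -0.4980


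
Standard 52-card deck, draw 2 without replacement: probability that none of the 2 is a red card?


P(no red cards) = (26/52) × (25/51)
= 0.2451

P = 0.2451


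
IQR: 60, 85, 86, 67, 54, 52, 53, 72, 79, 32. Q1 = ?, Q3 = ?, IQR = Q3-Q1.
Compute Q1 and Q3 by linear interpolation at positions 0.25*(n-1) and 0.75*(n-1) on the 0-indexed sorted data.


Sorted: 32, 52, 53, 54, 60, 67, 72, 79, 85, 86
Q1 (25th %ile) = 53.2500
Q3 (75th %ile) = 77.2500
IQR = 77.2500 - 53.2500 = 24.0000

IQR = 24.0000


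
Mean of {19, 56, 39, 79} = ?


Sum = 19 + 56 + 39 + 79 = 193
n = 4
Mean = 193/4 = 48.2500

Mean = 48.2500


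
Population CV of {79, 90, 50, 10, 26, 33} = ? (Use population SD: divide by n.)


Mean = 48.0000
SD = 28.5248
CV = (28.5248/48.0000)*100 = 59.4268%

CV = 59.4268%


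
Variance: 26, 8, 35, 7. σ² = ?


Mean = 19.0000
Squared deviations: 49.0000, 121.0000, 256.0000, 144.0000
Sum = 570.0000
Variance = 570.0000/4 = 142.5000

Variance = 142.5000


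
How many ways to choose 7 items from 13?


C(13,7) = 13!/(7! × 6!)
= 6227020800/(5040 × 720)
= 1716

C(13,7) = 1716


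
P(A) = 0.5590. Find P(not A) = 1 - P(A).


P(not A) = 1 - 0.5590 = 0.4410

P(not A) = 0.4410


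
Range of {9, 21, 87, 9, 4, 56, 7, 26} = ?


Max = 87, Min = 4
Range = 87 - 4 = 83

Range = 83


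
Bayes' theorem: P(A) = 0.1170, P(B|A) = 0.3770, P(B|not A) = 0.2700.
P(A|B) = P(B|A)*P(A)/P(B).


P(B) = P(B|A)*P(A) + P(B|A')*P(A')
= 0.3770*0.1170 + 0.2700*0.8830
= 0.044109 + 0.238410 = 0.282519
P(A|B) = 0.044109/0.282519 = 0.1561

P(A|B) = 0.1561


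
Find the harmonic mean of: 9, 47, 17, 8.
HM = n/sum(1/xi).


Sum of reciprocals = 1/9 + 1/47 + 1/17 + 1/8 = 0.316211
HM = 4/0.316211 = 12.6498

HM = 12.6498


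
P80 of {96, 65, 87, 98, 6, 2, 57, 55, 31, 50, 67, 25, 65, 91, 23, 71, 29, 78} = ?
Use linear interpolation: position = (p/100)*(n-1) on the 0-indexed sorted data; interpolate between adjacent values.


Sorted: 2, 6, 23, 25, 29, 31, 50, 55, 57, 65, 65, 67, 71, 78, 87, 91, 96, 98
n = 18
Index = 80/100 * 17 = 13.6000
Lower = data[13] = 78, Upper = data[14] = 87
P80 = 78 + 0.6000*(9) = 83.4000

P80 = 83.4000


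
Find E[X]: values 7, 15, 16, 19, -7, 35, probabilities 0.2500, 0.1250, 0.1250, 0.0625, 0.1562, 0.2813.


E[X] = 7*0.2500 + 15*0.1250 + 16*0.1250 + 19*0.0625 - 7*0.1562 + 35*0.2813
= 1.7500 + 1.8750 + 2.0000 + 1.1875 - 1.0934 + 9.8455
= 15.5646

E[X] = 15.5646


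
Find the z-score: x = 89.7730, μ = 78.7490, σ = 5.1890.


z = (89.7730 - 78.7490)/5.1890
= 11.0240/5.1890
= 2.1245

z = 2.1245


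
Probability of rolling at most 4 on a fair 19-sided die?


Favorable outcomes (roll ≤ 4): 4
Total outcomes = 19
P = 4/19 = 0.2105

P = 0.2105


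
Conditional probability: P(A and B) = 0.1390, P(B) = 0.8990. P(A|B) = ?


P(A|B) = 0.1390/0.8990 = 0.1546

P(A|B) = 0.1546


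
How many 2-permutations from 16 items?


P(16,2) = 16!/14!
= 20922789888000/87178291200
= 240

P(16,2) = 240


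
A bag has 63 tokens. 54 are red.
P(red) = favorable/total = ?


P = 54/63 = 0.8571

P = 0.8571


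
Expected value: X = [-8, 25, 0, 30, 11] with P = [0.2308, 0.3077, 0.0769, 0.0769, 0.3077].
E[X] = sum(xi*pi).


E[X] = -8*0.2308 + 25*0.3077 + 0*0.0769 + 30*0.0769 + 11*0.3077
= -1.8464 + 7.6925 + 0 + 2.3070 + 3.3847
= 11.5378

E[X] = 11.5378


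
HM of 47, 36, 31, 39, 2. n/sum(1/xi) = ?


Sum of reciprocals = 1/47 + 1/36 + 1/31 + 1/39 + 1/2 = 0.606953
HM = 5/0.606953 = 8.2379

HM = 8.2379


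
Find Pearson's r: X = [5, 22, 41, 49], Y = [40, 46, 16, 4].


Mean X = 29.2500, Mean Y = 26.5000
SD X = 17.093493, SD Y = 17.168285
Cov = -259.125000
r = -259.125000/(17.093493*17.168285) = -0.8830

r = -0.8830


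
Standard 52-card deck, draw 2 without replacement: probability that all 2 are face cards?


P(all face cards) = (12/52) × (11/51)
= 0.0498

P = 0.0498


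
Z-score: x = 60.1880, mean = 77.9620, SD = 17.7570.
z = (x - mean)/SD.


z = (60.1880 - 77.9620)/17.7570
= -17.7740/17.7570
= -1.0010

z = -1.0010


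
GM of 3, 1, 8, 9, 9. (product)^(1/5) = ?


Product = 3 × 1 × 8 × 9 × 9 = 1944
GM = 1944^(1/5) = 4.5471

GM = 4.5471


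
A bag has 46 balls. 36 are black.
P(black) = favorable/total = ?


P = 36/46 = 0.7826

P = 0.7826


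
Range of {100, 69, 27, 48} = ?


Max = 100, Min = 27
Range = 100 - 27 = 73

Range = 73


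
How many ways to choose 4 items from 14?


C(14,4) = 14!/(4! × 10!)
= 87178291200/(24 × 3628800)
= 1001

C(14,4) = 1001


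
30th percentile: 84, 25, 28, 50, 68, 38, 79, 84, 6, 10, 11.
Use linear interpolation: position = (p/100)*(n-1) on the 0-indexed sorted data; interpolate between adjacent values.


Sorted: 6, 10, 11, 25, 28, 38, 50, 68, 79, 84, 84
n = 11
Index = 30/100 * 10 = 3.0000
Lower = data[3] = 25, Upper = data[4] = 28
P30 = 25 + 0*(3) = 25.0000

P30 = 25.0000


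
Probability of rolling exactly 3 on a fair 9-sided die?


Favorable outcomes (roll = 3): 1
Total outcomes = 9
P = 1/9 = 0.1111

P = 0.1111


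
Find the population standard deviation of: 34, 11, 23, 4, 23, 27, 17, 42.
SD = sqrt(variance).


Mean = 22.6250
Variance = 129.7344
SD = sqrt(129.7344) = 11.3901

SD = 11.3901


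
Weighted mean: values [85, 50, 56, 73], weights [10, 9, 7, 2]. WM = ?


Numerator = 85*10 + 50*9 + 56*7 + 73*2 = 1838
Denominator = 10 + 9 + 7 + 2 = 28
WM = 1838/28 = 65.6429

WM = 65.6429


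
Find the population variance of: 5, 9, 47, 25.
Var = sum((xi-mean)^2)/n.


Mean = 21.5000
Squared deviations: 272.2500, 156.2500, 650.2500, 12.2500
Sum = 1091.0000
Variance = 1091.0000/4 = 272.7500

Variance = 272.7500


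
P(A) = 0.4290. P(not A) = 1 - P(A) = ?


P(not A) = 1 - 0.4290 = 0.5710

P(not A) = 0.5710


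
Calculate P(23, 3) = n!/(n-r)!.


P(23,3) = 23!/20!
= 25852016738884976640000/2432902008176640000
= 10626

P(23,3) = 10626


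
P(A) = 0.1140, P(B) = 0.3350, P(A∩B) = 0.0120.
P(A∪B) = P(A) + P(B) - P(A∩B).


P(A∪B) = 0.1140 + 0.3350 - 0.0120
= 0.4490 - 0.0120
= 0.4370

P(A∪B) = 0.4370


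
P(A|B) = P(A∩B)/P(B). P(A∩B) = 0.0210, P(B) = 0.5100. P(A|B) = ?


P(A|B) = 0.0210/0.5100 = 0.0412

P(A|B) = 0.0412


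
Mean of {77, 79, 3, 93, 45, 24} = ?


Sum = 77 + 79 + 3 + 93 + 45 + 24 = 321
n = 6
Mean = 321/6 = 53.5000

Mean = 53.5000


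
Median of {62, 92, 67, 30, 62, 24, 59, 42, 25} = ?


Sorted: 24, 25, 30, 42, 59, 62, 62, 67, 92
n = 9 (odd)
Middle value = 59

Median = 59


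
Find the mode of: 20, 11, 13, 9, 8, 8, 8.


Frequencies: 8:3, 9:1, 11:1, 13:1, 20:1
Max frequency = 3
Mode = 8

Mode = 8


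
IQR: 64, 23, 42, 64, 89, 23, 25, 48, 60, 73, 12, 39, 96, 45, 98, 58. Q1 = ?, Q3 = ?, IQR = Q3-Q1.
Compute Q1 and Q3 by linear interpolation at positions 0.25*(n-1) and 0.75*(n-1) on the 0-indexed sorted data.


Sorted: 12, 23, 23, 25, 39, 42, 45, 48, 58, 60, 64, 64, 73, 89, 96, 98
Q1 (25th %ile) = 35.5000
Q3 (75th %ile) = 66.2500
IQR = 66.2500 - 35.5000 = 30.7500

IQR = 30.7500


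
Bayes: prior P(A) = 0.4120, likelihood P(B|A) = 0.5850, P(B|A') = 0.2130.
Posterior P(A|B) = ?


P(B) = P(B|A)*P(A) + P(B|A')*P(A')
= 0.5850*0.4120 + 0.2130*0.5880
= 0.241020 + 0.125244 = 0.366264
P(A|B) = 0.241020/0.366264 = 0.6580

P(A|B) = 0.6580


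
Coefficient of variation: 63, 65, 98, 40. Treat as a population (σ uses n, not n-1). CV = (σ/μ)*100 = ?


Mean = 66.5000
SD = 20.6700
CV = (20.6700/66.5000)*100 = 31.0827%

CV = 31.0827%


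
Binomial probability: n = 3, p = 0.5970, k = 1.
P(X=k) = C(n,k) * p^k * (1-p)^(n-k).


C(3,1) = 3
p^1 = 0.597000
(1-p)^2 = 0.162409
P = 3 * 0.597000 * 0.162409 = 0.2909

P(X=1) = 0.2909


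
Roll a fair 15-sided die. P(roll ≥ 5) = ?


Favorable outcomes (roll ≥ 5): 11
Total outcomes = 15
P = 11/15 = 0.7333

P = 0.7333


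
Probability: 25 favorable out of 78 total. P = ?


P = 25/78 = 0.3205

P = 0.3205


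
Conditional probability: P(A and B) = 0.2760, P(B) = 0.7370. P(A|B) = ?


P(A|B) = 0.2760/0.7370 = 0.3745

P(A|B) = 0.3745


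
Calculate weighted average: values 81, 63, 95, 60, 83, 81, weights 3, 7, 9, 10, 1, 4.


Numerator = 81*3 + 63*7 + 95*9 + 60*10 + 83*1 + 81*4 = 2546
Denominator = 3 + 7 + 9 + 10 + 1 + 4 = 34
WM = 2546/34 = 74.8824

WM = 74.8824


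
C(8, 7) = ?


C(8,7) = 8!/(7! × 1!)
= 40320/(5040 × 1)
= 8

C(8,7) = 8


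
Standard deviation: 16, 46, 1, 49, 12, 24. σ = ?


Mean = 24.6667
Variance = 307.2222
SD = sqrt(307.2222) = 17.5278

SD = 17.5278


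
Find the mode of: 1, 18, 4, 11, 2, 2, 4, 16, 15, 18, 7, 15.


Frequencies: 1:1, 2:2, 4:2, 7:1, 11:1, 15:2, 16:1, 18:2
Max frequency = 2
Mode = 2, 4, 15, 18

Mode = 2, 4, 15, 18


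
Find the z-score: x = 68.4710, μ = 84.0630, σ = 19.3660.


z = (68.4710 - 84.0630)/19.3660
= -15.5920/19.3660
= -0.8051

z = -0.8051


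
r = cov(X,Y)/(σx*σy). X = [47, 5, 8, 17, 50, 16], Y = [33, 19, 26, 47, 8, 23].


Mean X = 23.8333, Mean Y = 26.0000
SD X = 17.957512, SD Y = 12.055428
Cov = -49.500000
r = -49.500000/(17.957512*12.055428) = -0.2287

r = -0.2287


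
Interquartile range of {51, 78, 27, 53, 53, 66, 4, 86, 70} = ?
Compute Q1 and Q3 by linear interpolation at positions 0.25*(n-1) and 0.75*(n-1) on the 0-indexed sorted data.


Sorted: 4, 27, 51, 53, 53, 66, 70, 78, 86
Q1 (25th %ile) = 51.0000
Q3 (75th %ile) = 70.0000
IQR = 70.0000 - 51.0000 = 19.0000

IQR = 19.0000


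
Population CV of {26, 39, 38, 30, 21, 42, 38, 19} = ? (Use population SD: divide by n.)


Mean = 31.6250
SD = 8.2906
CV = (8.2906/31.6250)*100 = 26.2154%

CV = 26.2154%


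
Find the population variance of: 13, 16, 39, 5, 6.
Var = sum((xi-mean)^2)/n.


Mean = 15.8000
Squared deviations: 7.8400, 0.0400, 538.2400, 116.6400, 96.0400
Sum = 758.8000
Variance = 758.8000/5 = 151.7600

Variance = 151.7600


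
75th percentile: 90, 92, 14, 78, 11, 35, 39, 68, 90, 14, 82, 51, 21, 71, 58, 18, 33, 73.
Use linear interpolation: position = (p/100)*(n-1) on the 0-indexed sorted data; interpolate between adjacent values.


Sorted: 11, 14, 14, 18, 21, 33, 35, 39, 51, 58, 68, 71, 73, 78, 82, 90, 90, 92
n = 18
Index = 75/100 * 17 = 12.7500
Lower = data[12] = 73, Upper = data[13] = 78
P75 = 73 + 0.7500*(5) = 76.7500

P75 = 76.7500


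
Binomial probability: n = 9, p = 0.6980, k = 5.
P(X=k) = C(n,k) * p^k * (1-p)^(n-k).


C(9,5) = 126
p^5 = 0.165683
(1-p)^4 = 0.008318
P = 126 * 0.165683 * 0.008318 = 0.1737

P(X=5) = 0.1737


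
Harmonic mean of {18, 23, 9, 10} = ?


Sum of reciprocals = 1/18 + 1/23 + 1/9 + 1/10 = 0.310145
HM = 4/0.310145 = 12.8972

HM = 12.8972


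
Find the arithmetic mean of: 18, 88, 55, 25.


Sum = 18 + 88 + 55 + 25 = 186
n = 4
Mean = 186/4 = 46.5000

Mean = 46.5000


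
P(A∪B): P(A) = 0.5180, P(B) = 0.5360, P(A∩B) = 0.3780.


P(A∪B) = 0.5180 + 0.5360 - 0.3780
= 1.0540 - 0.3780
= 0.6760

P(A∪B) = 0.6760


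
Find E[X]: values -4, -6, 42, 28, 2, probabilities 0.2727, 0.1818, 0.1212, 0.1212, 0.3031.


E[X] = -4*0.2727 - 6*0.1818 + 42*0.1212 + 28*0.1212 + 2*0.3031
= -1.0908 - 1.0908 + 5.0904 + 3.3936 + 0.6062
= 6.9086

E[X] = 6.9086


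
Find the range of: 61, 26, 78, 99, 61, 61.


Max = 99, Min = 26
Range = 99 - 26 = 73

Range = 73


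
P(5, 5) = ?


P(5,5) = 5!/0!
= 120/1
= 120

P(5,5) = 120


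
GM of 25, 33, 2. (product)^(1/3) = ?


Product = 25 × 33 × 2 = 1650
GM = 1650^(1/3) = 11.8167

GM = 11.8167


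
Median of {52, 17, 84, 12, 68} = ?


Sorted: 12, 17, 52, 68, 84
n = 5 (odd)
Middle value = 52

Median = 52


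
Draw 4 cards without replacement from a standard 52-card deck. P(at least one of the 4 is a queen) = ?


P(at least one) = 1 - P(none)
P(none) = (48/52) × (47/51) × (46/50) × (45/49) = 0.718737
P(at least one) = 1 - 0.718737 = 0.2813

P = 0.2813


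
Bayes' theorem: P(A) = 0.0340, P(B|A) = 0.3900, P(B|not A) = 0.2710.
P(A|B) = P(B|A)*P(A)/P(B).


P(B) = P(B|A)*P(A) + P(B|A')*P(A')
= 0.3900*0.0340 + 0.2710*0.9660
= 0.013260 + 0.261786 = 0.275046
P(A|B) = 0.013260/0.275046 = 0.0482

P(A|B) = 0.0482


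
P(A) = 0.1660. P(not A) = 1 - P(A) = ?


P(not A) = 1 - 0.1660 = 0.8340

P(not A) = 0.8340


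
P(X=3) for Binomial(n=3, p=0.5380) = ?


C(3,3) = 1
p^3 = 0.155721
(1-p)^0 = 1.000000
P = 1 * 0.155721 * 1.000000 = 0.1557

P(X=3) = 0.1557


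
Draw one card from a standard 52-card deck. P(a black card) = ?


26 black cards in 52 cards
P = 26/52 = 0.5000

P = 0.5000


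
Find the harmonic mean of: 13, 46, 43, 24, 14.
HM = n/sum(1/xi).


Sum of reciprocals = 1/13 + 1/46 + 1/43 + 1/24 + 1/14 = 0.235013
HM = 5/0.235013 = 21.2754

HM = 21.2754


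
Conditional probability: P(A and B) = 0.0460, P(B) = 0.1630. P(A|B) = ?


P(A|B) = 0.0460/0.1630 = 0.2822

P(A|B) = 0.2822


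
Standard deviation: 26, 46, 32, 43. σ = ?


Mean = 36.7500
Variance = 65.6875
SD = sqrt(65.6875) = 8.1048

SD = 8.1048


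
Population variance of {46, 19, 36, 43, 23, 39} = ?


Mean = 34.3333
Squared deviations: 136.1111, 235.1111, 2.7778, 75.1111, 128.4444, 21.7778
Sum = 599.3333
Variance = 599.3333/6 = 99.8889

Variance = 99.8889


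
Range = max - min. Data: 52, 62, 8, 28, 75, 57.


Max = 75, Min = 8
Range = 75 - 8 = 67

Range = 67


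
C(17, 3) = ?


C(17,3) = 17!/(3! × 14!)
= 355687428096000/(6 × 87178291200)
= 680

C(17,3) = 680


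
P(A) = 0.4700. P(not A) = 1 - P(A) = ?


P(not A) = 1 - 0.4700 = 0.5300

P(not A) = 0.5300


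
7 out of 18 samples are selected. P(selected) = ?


P = 7/18 = 0.3889

P = 0.3889


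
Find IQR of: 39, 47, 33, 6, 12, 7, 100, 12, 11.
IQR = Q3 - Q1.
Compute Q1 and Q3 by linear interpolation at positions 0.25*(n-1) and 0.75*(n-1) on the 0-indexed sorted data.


Sorted: 6, 7, 11, 12, 12, 33, 39, 47, 100
Q1 (25th %ile) = 11.0000
Q3 (75th %ile) = 39.0000
IQR = 39.0000 - 11.0000 = 28.0000

IQR = 28.0000


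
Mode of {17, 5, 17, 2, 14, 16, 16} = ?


Frequencies: 2:1, 5:1, 14:1, 16:2, 17:2
Max frequency = 2
Mode = 16, 17

Mode = 16, 17


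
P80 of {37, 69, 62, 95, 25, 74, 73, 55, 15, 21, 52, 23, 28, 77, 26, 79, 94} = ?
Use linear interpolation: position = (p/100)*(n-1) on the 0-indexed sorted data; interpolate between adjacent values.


Sorted: 15, 21, 23, 25, 26, 28, 37, 52, 55, 62, 69, 73, 74, 77, 79, 94, 95
n = 17
Index = 80/100 * 16 = 12.8000
Lower = data[12] = 74, Upper = data[13] = 77
P80 = 74 + 0.8000*(3) = 76.4000

P80 = 76.4000


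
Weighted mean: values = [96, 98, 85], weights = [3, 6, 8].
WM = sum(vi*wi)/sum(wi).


Numerator = 96*3 + 98*6 + 85*8 = 1556
Denominator = 3 + 6 + 8 = 17
WM = 1556/17 = 91.5294

WM = 91.5294


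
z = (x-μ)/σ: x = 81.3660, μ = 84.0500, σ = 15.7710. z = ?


z = (81.3660 - 84.0500)/15.7710
= -2.6840/15.7710
= -0.1702

z = -0.1702


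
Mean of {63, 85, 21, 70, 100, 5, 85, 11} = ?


Sum = 63 + 85 + 21 + 70 + 100 + 5 + 85 + 11 = 440
n = 8
Mean = 440/8 = 55.0000

Mean = 55.0000


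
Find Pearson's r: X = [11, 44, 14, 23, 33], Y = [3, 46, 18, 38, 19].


Mean X = 25.0000, Mean Y = 24.8000
SD X = 12.214745, SD Y = 15.354478
Cov = 142.000000
r = 142.000000/(12.214745*15.354478) = 0.7571

r = 0.7571


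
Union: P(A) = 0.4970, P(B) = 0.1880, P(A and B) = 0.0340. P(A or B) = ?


P(A∪B) = 0.4970 + 0.1880 - 0.0340
= 0.6850 - 0.0340
= 0.6510

P(A∪B) = 0.6510


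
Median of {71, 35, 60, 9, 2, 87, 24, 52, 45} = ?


Sorted: 2, 9, 24, 35, 45, 52, 60, 71, 87
n = 9 (odd)
Middle value = 45

Median = 45


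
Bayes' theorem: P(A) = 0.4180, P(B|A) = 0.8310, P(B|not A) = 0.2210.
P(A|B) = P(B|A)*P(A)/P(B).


P(B) = P(B|A)*P(A) + P(B|A')*P(A')
= 0.8310*0.4180 + 0.2210*0.5820
= 0.347358 + 0.128622 = 0.475980
P(A|B) = 0.347358/0.475980 = 0.7298

P(A|B) = 0.7298


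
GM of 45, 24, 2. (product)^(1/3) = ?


Product = 45 × 24 × 2 = 2160
GM = 2160^(1/3) = 12.9266

GM = 12.9266


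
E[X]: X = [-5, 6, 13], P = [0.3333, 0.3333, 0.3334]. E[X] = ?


E[X] = -5*0.3333 + 6*0.3333 + 13*0.3334
= -1.6665 + 1.9998 + 4.3342
= 4.6675

E[X] = 4.6675


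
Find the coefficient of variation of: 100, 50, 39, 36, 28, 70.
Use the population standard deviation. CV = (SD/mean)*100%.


Mean = 53.8333
SD = 24.5385
CV = (24.5385/53.8333)*100 = 45.5824%

CV = 45.5824%


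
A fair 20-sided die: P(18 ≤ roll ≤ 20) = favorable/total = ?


Favorable outcomes (18 ≤ roll ≤ 20): 3
Total outcomes = 20
P = 3/20 = 0.1500

P = 0.1500


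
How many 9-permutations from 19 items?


P(19,9) = 19!/10!
= 121645100408832000/3628800
= 33522128640

P(19,9) = 33522128640


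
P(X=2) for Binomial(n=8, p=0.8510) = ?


C(8,2) = 28
p^2 = 0.724201
(1-p)^6 = 1.094253e-05
P = 28 * 0.724201 * 1.094253e-05 = 0.0002

P(X=2) = 0.0002


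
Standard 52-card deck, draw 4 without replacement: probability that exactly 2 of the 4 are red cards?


Hypergeometric: P(X=2) = C(26,2)·C(26,2) / C(52,4)
= 325 × 325 / 270725
= 105625/270725 = 0.3902

P = 0.3902


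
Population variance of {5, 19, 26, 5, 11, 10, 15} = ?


Mean = 13.0000
Squared deviations: 64.0000, 36.0000, 169.0000, 64.0000, 4.0000, 9.0000, 4.0000
Sum = 350.0000
Variance = 350.0000/7 = 50.0000

Variance = 50.0000


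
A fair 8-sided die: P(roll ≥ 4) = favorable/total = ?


Favorable outcomes (roll ≥ 4): 5
Total outcomes = 8
P = 5/8 = 0.6250

P = 0.6250


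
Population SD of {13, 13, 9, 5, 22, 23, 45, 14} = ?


Mean = 18.0000
Variance = 135.7500
SD = sqrt(135.7500) = 11.6512

SD = 11.6512


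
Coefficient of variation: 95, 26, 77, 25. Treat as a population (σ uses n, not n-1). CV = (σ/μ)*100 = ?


Mean = 55.7500
SD = 30.9142
CV = (30.9142/55.7500)*100 = 55.4515%

CV = 55.4515%


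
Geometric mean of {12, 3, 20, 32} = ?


Product = 12 × 3 × 20 × 32 = 23040
GM = 23040^(1/4) = 12.3203

GM = 12.3203


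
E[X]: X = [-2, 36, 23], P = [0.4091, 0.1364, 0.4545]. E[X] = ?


E[X] = -2*0.4091 + 36*0.1364 + 23*0.4545
= -0.8182 + 4.9104 + 10.4535
= 14.5457

E[X] = 14.5457


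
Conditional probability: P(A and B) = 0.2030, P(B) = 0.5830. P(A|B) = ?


P(A|B) = 0.2030/0.5830 = 0.3482

P(A|B) = 0.3482


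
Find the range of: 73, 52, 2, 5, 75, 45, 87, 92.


Max = 92, Min = 2
Range = 92 - 2 = 90

Range = 90


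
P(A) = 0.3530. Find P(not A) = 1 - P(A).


P(not A) = 1 - 0.3530 = 0.6470

P(not A) = 0.6470


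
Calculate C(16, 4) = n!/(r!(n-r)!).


C(16,4) = 16!/(4! × 12!)
= 20922789888000/(24 × 479001600)
= 1820

C(16,4) = 1820


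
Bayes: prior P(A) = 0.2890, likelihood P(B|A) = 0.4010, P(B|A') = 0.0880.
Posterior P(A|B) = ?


P(B) = P(B|A)*P(A) + P(B|A')*P(A')
= 0.4010*0.2890 + 0.0880*0.7110
= 0.115889 + 0.062568 = 0.178457
P(A|B) = 0.115889/0.178457 = 0.6494

P(A|B) = 0.6494


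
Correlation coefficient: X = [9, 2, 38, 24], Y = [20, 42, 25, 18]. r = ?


Mean X = 18.2500, Mean Y = 26.2500
SD X = 13.899191, SD Y = 9.443913
Cov = -67.562500
r = -67.562500/(13.899191*9.443913) = -0.5147

r = -0.5147


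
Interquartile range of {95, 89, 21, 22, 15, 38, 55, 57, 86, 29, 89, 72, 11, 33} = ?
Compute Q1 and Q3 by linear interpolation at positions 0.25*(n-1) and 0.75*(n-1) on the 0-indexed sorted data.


Sorted: 11, 15, 21, 22, 29, 33, 38, 55, 57, 72, 86, 89, 89, 95
Q1 (25th %ile) = 23.7500
Q3 (75th %ile) = 82.5000
IQR = 82.5000 - 23.7500 = 58.7500

IQR = 58.7500


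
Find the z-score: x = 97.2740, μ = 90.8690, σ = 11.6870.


z = (97.2740 - 90.8690)/11.6870
= 6.4050/11.6870
= 0.5480

z = 0.5480


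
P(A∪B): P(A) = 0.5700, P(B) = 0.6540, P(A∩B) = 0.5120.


P(A∪B) = 0.5700 + 0.6540 - 0.5120
= 1.2240 - 0.5120
= 0.7120

P(A∪B) = 0.7120


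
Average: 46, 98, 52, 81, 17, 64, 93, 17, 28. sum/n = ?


Sum = 46 + 98 + 52 + 81 + 17 + 64 + 93 + 17 + 28 = 496
n = 9
Mean = 496/9 = 55.1111

Mean = 55.1111


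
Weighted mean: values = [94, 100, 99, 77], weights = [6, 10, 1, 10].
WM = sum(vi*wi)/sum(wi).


Numerator = 94*6 + 100*10 + 99*1 + 77*10 = 2433
Denominator = 6 + 10 + 1 + 10 = 27
WM = 2433/27 = 90.1111

WM = 90.1111


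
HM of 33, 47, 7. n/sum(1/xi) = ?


Sum of reciprocals = 1/33 + 1/47 + 1/7 = 0.194437
HM = 3/0.194437 = 15.4292

HM = 15.4292


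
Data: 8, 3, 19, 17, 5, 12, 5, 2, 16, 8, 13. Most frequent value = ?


Frequencies: 2:1, 3:1, 5:2, 8:2, 12:1, 13:1, 16:1, 17:1, 19:1
Max frequency = 2
Mode = 5, 8

Mode = 5, 8


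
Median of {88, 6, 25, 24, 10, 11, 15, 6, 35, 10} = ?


Sorted: 6, 6, 10, 10, 11, 15, 24, 25, 35, 88
n = 10 (even)
Middle values: 11 and 15
Median = (11+15)/2 = 13.0000

Median = 13.0000


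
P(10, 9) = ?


P(10,9) = 10!/1!
= 3628800/1
= 3628800

P(10,9) = 3628800


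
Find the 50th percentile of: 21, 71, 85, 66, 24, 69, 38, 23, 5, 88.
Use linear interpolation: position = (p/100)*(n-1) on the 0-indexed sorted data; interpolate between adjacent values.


Sorted: 5, 21, 23, 24, 38, 66, 69, 71, 85, 88
n = 10
Index = 50/100 * 9 = 4.5000
Lower = data[4] = 38, Upper = data[5] = 66
P50 = 38 + 0.5000*(28) = 52.0000

P50 = 52.0000


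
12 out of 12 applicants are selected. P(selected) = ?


P = 12/12 = 1.0000

P = 1.0000


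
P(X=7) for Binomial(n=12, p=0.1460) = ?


C(12,7) = 792
p^7 = 1.414067e-06
(1-p)^5 = 0.454244
P = 792 * 1.414067e-06 * 0.454244 = 0.0005

P(X=7) = 0.0005


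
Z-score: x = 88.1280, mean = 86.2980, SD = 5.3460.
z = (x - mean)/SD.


z = (88.1280 - 86.2980)/5.3460
= 1.8300/5.3460
= 0.3423

z = 0.3423


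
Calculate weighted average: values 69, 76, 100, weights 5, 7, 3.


Numerator = 69*5 + 76*7 + 100*3 = 1177
Denominator = 5 + 7 + 3 = 15
WM = 1177/15 = 78.4667

WM = 78.4667


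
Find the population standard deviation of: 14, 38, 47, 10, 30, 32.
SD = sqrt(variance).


Mean = 28.5000
Variance = 166.5833
SD = sqrt(166.5833) = 12.9067

SD = 12.9067


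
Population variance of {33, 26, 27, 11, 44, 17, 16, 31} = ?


Mean = 25.6250
Squared deviations: 54.3906, 0.1406, 1.8906, 213.8906, 337.6406, 74.3906, 92.6406, 28.8906
Sum = 803.8750
Variance = 803.8750/8 = 100.4844

Variance = 100.4844


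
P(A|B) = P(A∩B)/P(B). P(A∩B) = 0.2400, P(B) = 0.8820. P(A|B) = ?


P(A|B) = 0.2400/0.8820 = 0.2721

P(A|B) = 0.2721


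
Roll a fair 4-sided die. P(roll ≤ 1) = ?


Favorable outcomes (roll ≤ 1): 1
Total outcomes = 4
P = 1/4 = 0.2500

P = 0.2500


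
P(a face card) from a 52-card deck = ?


12 face cards in 52 cards
P = 12/52 = 0.2308

P = 0.2308


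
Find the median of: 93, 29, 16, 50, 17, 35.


Sorted: 16, 17, 29, 35, 50, 93
n = 6 (even)
Middle values: 29 and 35
Median = (29+35)/2 = 32.0000

Median = 32.0000


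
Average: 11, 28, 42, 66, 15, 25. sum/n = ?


Sum = 11 + 28 + 42 + 66 + 15 + 25 = 187
n = 6
Mean = 187/6 = 31.1667

Mean = 31.1667


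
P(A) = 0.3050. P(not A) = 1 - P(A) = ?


P(not A) = 1 - 0.3050 = 0.6950

P(not A) = 0.6950


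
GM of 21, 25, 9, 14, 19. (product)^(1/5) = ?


Product = 21 × 25 × 9 × 14 × 19 = 1256850
GM = 1256850^(1/5) = 16.5904

GM = 16.5904


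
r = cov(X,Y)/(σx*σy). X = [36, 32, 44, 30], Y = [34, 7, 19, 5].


Mean X = 35.5000, Mean Y = 16.2500
SD X = 5.361903, SD Y = 11.562331
Cov = 31.625000
r = 31.625000/(5.361903*11.562331) = 0.5101

r = 0.5101


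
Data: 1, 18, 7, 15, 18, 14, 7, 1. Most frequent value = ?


Frequencies: 1:2, 7:2, 14:1, 15:1, 18:2
Max frequency = 2
Mode = 1, 7, 18

Mode = 1, 7, 18


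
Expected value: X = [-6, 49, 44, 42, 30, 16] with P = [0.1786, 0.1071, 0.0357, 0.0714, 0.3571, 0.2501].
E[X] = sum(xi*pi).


E[X] = -6*0.1786 + 49*0.1071 + 44*0.0357 + 42*0.0714 + 30*0.3571 + 16*0.2501
= -1.0716 + 5.2479 + 1.5708 + 2.9988 + 10.7130 + 4.0016
= 23.4605

E[X] = 23.4605


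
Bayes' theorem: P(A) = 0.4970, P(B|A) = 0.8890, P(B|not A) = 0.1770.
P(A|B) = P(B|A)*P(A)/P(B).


P(B) = P(B|A)*P(A) + P(B|A')*P(A')
= 0.8890*0.4970 + 0.1770*0.5030
= 0.441833 + 0.089031 = 0.530864
P(A|B) = 0.441833/0.530864 = 0.8323

P(A|B) = 0.8323


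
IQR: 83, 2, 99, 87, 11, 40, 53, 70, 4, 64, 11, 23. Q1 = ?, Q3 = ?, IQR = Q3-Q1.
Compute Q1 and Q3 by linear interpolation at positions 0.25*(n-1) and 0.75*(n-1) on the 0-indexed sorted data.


Sorted: 2, 4, 11, 11, 23, 40, 53, 64, 70, 83, 87, 99
Q1 (25th %ile) = 11.0000
Q3 (75th %ile) = 73.2500
IQR = 73.2500 - 11.0000 = 62.2500

IQR = 62.2500


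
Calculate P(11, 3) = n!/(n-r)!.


P(11,3) = 11!/8!
= 39916800/40320
= 990

P(11,3) = 990


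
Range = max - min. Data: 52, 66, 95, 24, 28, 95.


Max = 95, Min = 24
Range = 95 - 24 = 71

Range = 71


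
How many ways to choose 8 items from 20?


C(20,8) = 20!/(8! × 12!)
= 2432902008176640000/(40320 × 479001600)
= 125970

C(20,8) = 125970


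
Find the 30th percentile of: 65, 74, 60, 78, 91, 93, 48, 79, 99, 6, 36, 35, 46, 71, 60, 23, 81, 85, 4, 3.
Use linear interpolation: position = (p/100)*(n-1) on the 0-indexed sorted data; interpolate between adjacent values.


Sorted: 3, 4, 6, 23, 35, 36, 46, 48, 60, 60, 65, 71, 74, 78, 79, 81, 85, 91, 93, 99
n = 20
Index = 30/100 * 19 = 5.7000
Lower = data[5] = 36, Upper = data[6] = 46
P30 = 36 + 0.7000*(10) = 43.0000

P30 = 43.0000


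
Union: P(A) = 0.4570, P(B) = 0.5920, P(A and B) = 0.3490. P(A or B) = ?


P(A∪B) = 0.4570 + 0.5920 - 0.3490
= 1.0490 - 0.3490
= 0.7000

P(A∪B) = 0.7000


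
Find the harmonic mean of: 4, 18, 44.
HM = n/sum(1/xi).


Sum of reciprocals = 1/4 + 1/18 + 1/44 = 0.328283
HM = 3/0.328283 = 9.1385

HM = 9.1385


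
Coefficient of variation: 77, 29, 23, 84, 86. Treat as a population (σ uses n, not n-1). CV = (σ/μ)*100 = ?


Mean = 59.8000
SD = 27.8237
CV = (27.8237/59.8000)*100 = 46.5280%

CV = 46.5280%


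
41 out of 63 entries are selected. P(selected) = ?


P = 41/63 = 0.6508

P = 0.6508


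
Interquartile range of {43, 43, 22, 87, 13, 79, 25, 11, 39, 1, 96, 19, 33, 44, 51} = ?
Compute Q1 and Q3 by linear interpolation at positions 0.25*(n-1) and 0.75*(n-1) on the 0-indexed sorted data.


Sorted: 1, 11, 13, 19, 22, 25, 33, 39, 43, 43, 44, 51, 79, 87, 96
Q1 (25th %ile) = 20.5000
Q3 (75th %ile) = 47.5000
IQR = 47.5000 - 20.5000 = 27.0000

IQR = 27.0000


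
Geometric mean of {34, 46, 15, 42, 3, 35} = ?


Product = 34 × 46 × 15 × 42 × 3 × 35 = 103458600
GM = 103458600^(1/6) = 21.6668

GM = 21.6668


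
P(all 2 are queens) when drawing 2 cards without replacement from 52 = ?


P(all queens) = (4/52) × (3/51)
= 0.0045

P = 0.0045


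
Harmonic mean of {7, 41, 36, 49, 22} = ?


Sum of reciprocals = 1/7 + 1/41 + 1/36 + 1/49 + 1/22 = 0.260888
HM = 5/0.260888 = 19.1653

HM = 19.1653


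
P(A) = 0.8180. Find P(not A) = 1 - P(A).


P(not A) = 1 - 0.8180 = 0.1820

P(not A) = 0.1820


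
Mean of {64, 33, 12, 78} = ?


Sum = 64 + 33 + 12 + 78 = 187
n = 4
Mean = 187/4 = 46.7500

Mean = 46.7500


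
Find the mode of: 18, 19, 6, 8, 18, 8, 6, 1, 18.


Frequencies: 1:1, 6:2, 8:2, 18:3, 19:1
Max frequency = 3
Mode = 18

Mode = 18


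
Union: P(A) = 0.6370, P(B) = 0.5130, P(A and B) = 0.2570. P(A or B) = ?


P(A∪B) = 0.6370 + 0.5130 - 0.2570
= 1.1500 - 0.2570
= 0.8930

P(A∪B) = 0.8930


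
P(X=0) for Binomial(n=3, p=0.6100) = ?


C(3,0) = 1
p^0 = 1.000000
(1-p)^3 = 0.059319
P = 1 * 1.000000 * 0.059319 = 0.0593

P(X=0) = 0.0593


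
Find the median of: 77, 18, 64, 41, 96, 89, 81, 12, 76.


Sorted: 12, 18, 41, 64, 76, 77, 81, 89, 96
n = 9 (odd)
Middle value = 76

Median = 76


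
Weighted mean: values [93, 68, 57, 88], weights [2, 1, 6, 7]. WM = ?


Numerator = 93*2 + 68*1 + 57*6 + 88*7 = 1212
Denominator = 2 + 1 + 6 + 7 = 16
WM = 1212/16 = 75.7500

WM = 75.7500


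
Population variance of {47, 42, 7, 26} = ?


Mean = 30.5000
Squared deviations: 272.2500, 132.2500, 552.2500, 20.2500
Sum = 977.0000
Variance = 977.0000/4 = 244.2500

Variance = 244.2500


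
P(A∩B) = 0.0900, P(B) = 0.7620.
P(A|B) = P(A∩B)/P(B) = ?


P(A|B) = 0.0900/0.7620 = 0.1181

P(A|B) = 0.1181


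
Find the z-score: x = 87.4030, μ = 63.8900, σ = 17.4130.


z = (87.4030 - 63.8900)/17.4130
= 23.5130/17.4130
= 1.3503

z = 1.3503


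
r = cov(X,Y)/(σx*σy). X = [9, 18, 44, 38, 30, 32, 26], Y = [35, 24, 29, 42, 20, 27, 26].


Mean X = 28.1429, Mean Y = 29.0000
SD X = 10.960039, SD Y = 6.803361
Cov = 6.571429
r = 6.571429/(10.960039*6.803361) = 0.0881

r = 0.0881


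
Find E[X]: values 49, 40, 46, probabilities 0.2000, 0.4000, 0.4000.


E[X] = 49*0.2000 + 40*0.4000 + 46*0.4000
= 9.8000 + 16.0000 + 18.4000
= 44.2000

E[X] = 44.2000


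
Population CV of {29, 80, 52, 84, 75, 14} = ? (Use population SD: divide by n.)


Mean = 55.6667
SD = 26.5497
CV = (26.5497/55.6667)*100 = 47.6942%

CV = 47.6942%


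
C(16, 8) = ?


C(16,8) = 16!/(8! × 8!)
= 20922789888000/(40320 × 40320)
= 12870

C(16,8) = 12870


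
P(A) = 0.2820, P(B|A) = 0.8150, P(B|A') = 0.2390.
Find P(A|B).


P(B) = P(B|A)*P(A) + P(B|A')*P(A')
= 0.8150*0.2820 + 0.2390*0.7180
= 0.229830 + 0.171602 = 0.401432
P(A|B) = 0.229830/0.401432 = 0.5725

P(A|B) = 0.5725


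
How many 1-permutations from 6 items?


P(6,1) = 6!/5!
= 720/120
= 6

P(6,1) = 6


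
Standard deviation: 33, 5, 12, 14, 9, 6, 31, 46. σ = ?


Mean = 19.5000
Variance = 200.7500
SD = sqrt(200.7500) = 14.1686

SD = 14.1686


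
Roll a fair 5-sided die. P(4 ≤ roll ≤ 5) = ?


Favorable outcomes (4 ≤ roll ≤ 5): 2
Total outcomes = 5
P = 2/5 = 0.4000

P = 0.4000


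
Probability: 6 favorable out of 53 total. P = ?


P = 6/53 = 0.1132

P = 0.1132


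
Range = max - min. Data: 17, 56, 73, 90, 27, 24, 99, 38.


Max = 99, Min = 17
Range = 99 - 17 = 82

Range = 82


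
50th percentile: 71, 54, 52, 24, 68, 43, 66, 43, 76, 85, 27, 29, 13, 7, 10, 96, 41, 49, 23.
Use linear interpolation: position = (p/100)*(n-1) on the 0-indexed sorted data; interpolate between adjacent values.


Sorted: 7, 10, 13, 23, 24, 27, 29, 41, 43, 43, 49, 52, 54, 66, 68, 71, 76, 85, 96
n = 19
Index = 50/100 * 18 = 9.0000
Lower = data[9] = 43, Upper = data[10] = 49
P50 = 43 + 0*(6) = 43.0000

P50 = 43.0000


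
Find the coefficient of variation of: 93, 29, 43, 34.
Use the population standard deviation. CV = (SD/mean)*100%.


Mean = 49.7500
SD = 25.4693
CV = (25.4693/49.7500)*100 = 51.1947%

CV = 51.1947%


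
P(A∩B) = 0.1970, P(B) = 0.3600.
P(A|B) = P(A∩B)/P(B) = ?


P(A|B) = 0.1970/0.3600 = 0.5472

P(A|B) = 0.5472


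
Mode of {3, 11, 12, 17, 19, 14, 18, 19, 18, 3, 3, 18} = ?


Frequencies: 3:3, 11:1, 12:1, 14:1, 17:1, 18:3, 19:2
Max frequency = 3
Mode = 3, 18

Mode = 3, 18


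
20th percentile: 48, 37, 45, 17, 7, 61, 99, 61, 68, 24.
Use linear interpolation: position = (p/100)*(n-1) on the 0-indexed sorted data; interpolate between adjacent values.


Sorted: 7, 17, 24, 37, 45, 48, 61, 61, 68, 99
n = 10
Index = 20/100 * 9 = 1.8000
Lower = data[1] = 17, Upper = data[2] = 24
P20 = 17 + 0.8000*(7) = 22.6000

P20 = 22.6000


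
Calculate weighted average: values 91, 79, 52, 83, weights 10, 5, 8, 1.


Numerator = 91*10 + 79*5 + 52*8 + 83*1 = 1804
Denominator = 10 + 5 + 8 + 1 = 24
WM = 1804/24 = 75.1667

WM = 75.1667


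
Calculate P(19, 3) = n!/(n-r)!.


P(19,3) = 19!/16!
= 121645100408832000/20922789888000
= 5814

P(19,3) = 5814


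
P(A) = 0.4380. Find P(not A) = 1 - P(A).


P(not A) = 1 - 0.4380 = 0.5620

P(not A) = 0.5620


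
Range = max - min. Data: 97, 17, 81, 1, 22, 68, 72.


Max = 97, Min = 1
Range = 97 - 1 = 96

Range = 96


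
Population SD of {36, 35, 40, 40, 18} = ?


Mean = 33.8000
Variance = 66.5600
SD = sqrt(66.5600) = 8.1584

SD = 8.1584


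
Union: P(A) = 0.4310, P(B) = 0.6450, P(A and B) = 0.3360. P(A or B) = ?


P(A∪B) = 0.4310 + 0.6450 - 0.3360
= 1.0760 - 0.3360
= 0.7400

P(A∪B) = 0.7400


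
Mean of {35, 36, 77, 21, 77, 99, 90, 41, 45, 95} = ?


Sum = 35 + 36 + 77 + 21 + 77 + 99 + 90 + 41 + 45 + 95 = 616
n = 10
Mean = 616/10 = 61.6000

Mean = 61.6000


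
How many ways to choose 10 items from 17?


C(17,10) = 17!/(10! × 7!)
= 355687428096000/(3628800 × 5040)
= 19448

C(17,10) = 19448


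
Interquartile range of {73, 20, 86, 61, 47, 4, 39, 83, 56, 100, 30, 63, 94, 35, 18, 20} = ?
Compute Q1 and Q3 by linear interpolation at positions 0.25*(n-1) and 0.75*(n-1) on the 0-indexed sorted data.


Sorted: 4, 18, 20, 20, 30, 35, 39, 47, 56, 61, 63, 73, 83, 86, 94, 100
Q1 (25th %ile) = 27.5000
Q3 (75th %ile) = 75.5000
IQR = 75.5000 - 27.5000 = 48.0000

IQR = 48.0000


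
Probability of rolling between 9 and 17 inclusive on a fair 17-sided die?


Favorable outcomes (9 ≤ roll ≤ 17): 9
Total outcomes = 17
P = 9/17 = 0.5294

P = 0.5294


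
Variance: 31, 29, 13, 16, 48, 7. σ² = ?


Mean = 24.0000
Squared deviations: 49.0000, 25.0000, 121.0000, 64.0000, 576.0000, 289.0000
Sum = 1124.0000
Variance = 1124.0000/6 = 187.3333

Variance = 187.3333


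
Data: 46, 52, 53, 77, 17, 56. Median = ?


Sorted: 17, 46, 52, 53, 56, 77
n = 6 (even)
Middle values: 52 and 53
Median = (52+53)/2 = 52.5000

Median = 52.5000


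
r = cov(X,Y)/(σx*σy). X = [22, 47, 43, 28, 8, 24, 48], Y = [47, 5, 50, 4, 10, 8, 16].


Mean X = 31.4286, Mean Y = 20.0000
SD X = 13.916662, SD Y = 18.400311
Cov = 24.428571
r = 24.428571/(13.916662*18.400311) = 0.0954

r = 0.0954


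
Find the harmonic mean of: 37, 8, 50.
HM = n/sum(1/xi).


Sum of reciprocals = 1/37 + 1/8 + 1/50 = 0.172027
HM = 3/0.172027 = 17.4391

HM = 17.4391


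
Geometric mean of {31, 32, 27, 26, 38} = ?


Product = 31 × 32 × 27 × 26 × 38 = 26462592
GM = 26462592^(1/5) = 30.5159

GM = 30.5159


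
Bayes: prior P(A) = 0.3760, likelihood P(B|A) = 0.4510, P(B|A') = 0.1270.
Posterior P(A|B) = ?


P(B) = P(B|A)*P(A) + P(B|A')*P(A')
= 0.4510*0.3760 + 0.1270*0.6240
= 0.169576 + 0.079248 = 0.248824
P(A|B) = 0.169576/0.248824 = 0.6815

P(A|B) = 0.6815


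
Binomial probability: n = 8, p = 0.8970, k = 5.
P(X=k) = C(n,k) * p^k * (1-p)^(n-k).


C(8,5) = 56
p^5 = 0.580714
(1-p)^3 = 0.001093
P = 56 * 0.580714 * 0.001093 = 0.0355

P(X=5) = 0.0355


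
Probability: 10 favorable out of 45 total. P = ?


P = 10/45 = 0.2222

P = 0.2222


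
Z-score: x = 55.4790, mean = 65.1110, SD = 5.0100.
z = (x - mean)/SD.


z = (55.4790 - 65.1110)/5.0100
= -9.6320/5.0100
= -1.9226

z = -1.9226


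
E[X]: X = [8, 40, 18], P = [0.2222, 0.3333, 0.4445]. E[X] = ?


E[X] = 8*0.2222 + 40*0.3333 + 18*0.4445
= 1.7776 + 13.3320 + 8.0010
= 23.1106

E[X] = 23.1106


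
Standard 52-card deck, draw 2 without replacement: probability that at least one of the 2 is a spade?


P(at least one) = 1 - P(none)
P(none) = (39/52) × (38/51) = 0.558824
P(at least one) = 1 - 0.558824 = 0.4412

P = 0.4412


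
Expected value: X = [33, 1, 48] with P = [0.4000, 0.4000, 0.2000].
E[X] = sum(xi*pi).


E[X] = 33*0.4000 + 1*0.4000 + 48*0.2000
= 13.2000 + 0.4000 + 9.6000
= 23.2000

E[X] = 23.2000


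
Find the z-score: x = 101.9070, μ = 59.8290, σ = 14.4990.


z = (101.9070 - 59.8290)/14.4990
= 42.0780/14.4990
= 2.9021

z = 2.9021


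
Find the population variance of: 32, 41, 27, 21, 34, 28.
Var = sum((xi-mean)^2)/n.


Mean = 30.5000
Squared deviations: 2.2500, 110.2500, 12.2500, 90.2500, 12.2500, 6.2500
Sum = 233.5000
Variance = 233.5000/6 = 38.9167

Variance = 38.9167


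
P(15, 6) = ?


P(15,6) = 15!/9!
= 1307674368000/362880
= 3603600

P(15,6) = 3603600


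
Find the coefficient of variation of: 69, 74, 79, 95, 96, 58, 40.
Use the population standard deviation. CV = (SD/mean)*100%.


Mean = 73.0000
SD = 18.4391
CV = (18.4391/73.0000)*100 = 25.2590%

CV = 25.2590%


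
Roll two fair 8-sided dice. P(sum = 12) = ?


Total outcomes = 8×8 = 64
Favorable (sum = 12): 5
P = 5/64 = 0.0781

P = 0.0781


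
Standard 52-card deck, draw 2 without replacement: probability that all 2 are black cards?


P(all black cards) = (26/52) × (25/51)
= 0.2451

P = 0.2451


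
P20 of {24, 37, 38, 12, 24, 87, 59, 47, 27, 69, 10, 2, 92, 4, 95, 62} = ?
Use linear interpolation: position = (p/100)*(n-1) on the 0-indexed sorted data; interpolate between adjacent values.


Sorted: 2, 4, 10, 12, 24, 24, 27, 37, 38, 47, 59, 62, 69, 87, 92, 95
n = 16
Index = 20/100 * 15 = 3.0000
Lower = data[3] = 12, Upper = data[4] = 24
P20 = 12 + 0*(12) = 12.0000

P20 = 12.0000
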